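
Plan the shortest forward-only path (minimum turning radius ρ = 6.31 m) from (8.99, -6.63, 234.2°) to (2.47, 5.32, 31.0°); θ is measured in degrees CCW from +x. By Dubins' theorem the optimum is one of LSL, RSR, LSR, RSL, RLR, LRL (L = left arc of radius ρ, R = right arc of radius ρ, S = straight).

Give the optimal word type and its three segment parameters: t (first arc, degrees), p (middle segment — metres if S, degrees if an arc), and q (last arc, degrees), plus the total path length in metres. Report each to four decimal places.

RSR: t = 177.1543°, p = 3.3967 m, q = 26.0457°, L = 25.7752 m

Let ψ = atan2(Δy, Δx) = atan2(11.95, -6.52) = 118.6172° be the start→goal bearing.
Normalize: d = |goal − start| / ρ = 13.612968/6.31 = 2.157364, α = (θ_start − ψ) mod 360° = 115.5828° = 2.017301 rad, β = (θ_goal − ψ) mod 360° = 272.3828° = 4.753977 rad.
Common terms: sin α = 0.901962, cos α = -0.431815, sin β = -0.999135, cos β = 0.041576, cos(α−β) = -0.919135, d² = 4.654220. Work in radians in the unit-radius frame; every candidate has L = ρ·(t + p + q).
LSL: p² = 2 + d² − 2cos(α−β) + 2d(sin α − sin β) = 16.695210; p = √p² = 4.085977; φ = atan2(cos β − cos α, d + sin α − sin β) = 0.116118 rad; t = (φ − α) mod 2π = 4.382003 rad, q = (β − φ) mod 2π = 4.637859 rad → L = 6.31·(4.382003 + 4.085977 + 4.637859) = 6.31·13.105839 = 82.697843 m
RSR: p² = 2 + d² − 2cos(α−β) + 2d(sin β − sin α) = 0.289772; p = √p² = 0.538305; φ = atan2(cos α − cos β, d − sin α + sin β) = -1.074624 rad; t = (α − φ) mod 2π = 3.091925 rad, q = (φ − β) mod 2π = 0.454584 rad → L = 6.31·(3.091925 + 0.538305 + 0.454584) = 6.31·4.084814 = 25.775176 m
LSR: p² = d² − 2 + 2cos(α−β) + 2d(sin α + sin β) = 0.396673; p = √p² = 0.629820; φ = atan2(−cos α − cos β, d + sin α + sin β) − atan2(−2, p) = 1.452919 rad; t = (φ − α) mod 2π = 5.718803 rad, q = (φ − β) mod 2π = 2.982127 rad → L = 6.31·(5.718803 + 0.629820 + 2.982127) = 6.31·9.330750 = 58.877031 m
RSL: p² = d² − 2 + 2cos(α−β) − 2d(sin α + sin β) = 1.235226; p = √p² = 1.111407; φ = atan2(cos α + cos β, d − sin α − sin β) − atan2(2, p) = -1.234977 rad; t = (α − φ) mod 2π = 3.252278 rad, q = (β − φ) mod 2π = 5.988954 rad → L = 6.31·(3.252278 + 1.111407 + 5.988954) = 6.31·10.352639 = 65.325154 m
RLR: c = (6 − d² + 2cos(α−β) + 2d(sin α − sin β))/8 = 0.963778; p = 2π − arccos c = 6.013214 rad; φ = atan2(cos α − cos β, d − sin α + sin β) = -1.074624 rad; t = (α − φ + p/2) mod 2π = 6.098532 rad, q = (α − β − t + p) mod 2π = 3.461191 rad → L = 6.31·(6.098532 + 6.013214 + 3.461191) = 6.31·15.572937 = 98.265229 m
LRL: c = (6 − d² + 2cos(α−β) − 2d(sin α − sin β))/8 = -1.086901, |c| > 1 → infeasible
Shortest: RSR with L = 25.775176 m ≈ 25.7752 m
Convert RSR to answer units (arcs ×180/π): t = 3.091925·180/π = 177.1543°, p = ρ·p = 6.31·0.538305 = 3.3967 m, q = 0.454584·180/π = 26.0457°, L = 25.7752 m.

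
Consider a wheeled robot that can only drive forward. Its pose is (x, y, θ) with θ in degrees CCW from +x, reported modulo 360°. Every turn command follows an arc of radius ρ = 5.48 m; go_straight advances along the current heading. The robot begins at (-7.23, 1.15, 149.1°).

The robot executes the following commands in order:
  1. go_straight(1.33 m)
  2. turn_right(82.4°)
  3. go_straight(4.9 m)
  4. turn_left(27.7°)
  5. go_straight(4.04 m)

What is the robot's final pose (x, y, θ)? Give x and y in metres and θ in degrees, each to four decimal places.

(-8.5311, 19.8193, 94.4000°)

set_pose: (x, y, θ) = (-7.2300, 1.1500, 149.1000°), ρ = 5.48
go_straight(1.33): x += 1.33·cos θ, y += 1.33·sin θ → (-8.3712, 1.8330, 149.1000°)
turn_right(82.4°): centre at ρ to the right, rotate −82.4° → (-10.5901, 8.7028, 66.7000°)
go_straight(4.9): x += 4.9·cos θ, y += 4.9·sin θ → (-8.6519, 13.2032, 66.7000°)
turn_left(27.7°): centre at ρ to the left, rotate +27.7° → (-8.2212, 15.7912, 94.4000°)
go_straight(4.04): x += 4.04·cos θ, y += 4.04·sin θ → (-8.5311, 19.8193, 94.4000°)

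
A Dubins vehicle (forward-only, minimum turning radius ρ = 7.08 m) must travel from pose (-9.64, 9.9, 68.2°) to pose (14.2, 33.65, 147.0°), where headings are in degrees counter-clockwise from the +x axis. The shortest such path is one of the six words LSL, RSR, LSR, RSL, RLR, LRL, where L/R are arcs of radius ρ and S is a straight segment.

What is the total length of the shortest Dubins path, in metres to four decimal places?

41.2477 m

Let ψ = atan2(Δy, Δx) = atan2(23.75, 23.84) = 44.8916° be the start→goal bearing.
Normalize: d = |goal − start| / ρ = 33.651272/7.08 = 4.753005, α = (θ_start − ψ) mod 360° = 23.3084° = 0.406808 rad, β = (θ_goal − ψ) mod 360° = 102.1084° = 1.782127 rad.
Common terms: sin α = 0.395679, cos α = 0.918389, sin β = 0.977753, cos β = -0.209761, cos(α−β) = 0.194234, d² = 22.591052. Work in radians in the unit-radius frame; every candidate has L = ρ·(t + p + q).
LSL: p² = 2 + d² − 2cos(α−β) + 2d(sin α − sin β) = 18.669390; p = √p² = 4.320809; φ = atan2(cos β − cos α, d + sin α − sin β) = -0.264158 rad; t = (φ − α) mod 2π = 5.612219 rad, q = (β − φ) mod 2π = 2.046285 rad → L = 7.08·(5.612219 + 4.320809 + 2.046285) = 7.08·11.979314 = 84.813541 m
RSR: p² = 2 + d² − 2cos(α−β) + 2d(sin β − sin α) = 29.735776; p = √p² = 5.453052; φ = atan2(cos α − cos β, d − sin α + sin β) = 0.208389 rad; t = (α − φ) mod 2π = 0.198418 rad, q = (φ − β) mod 2π = 4.709447 rad → L = 7.08·(0.198418 + 5.453052 + 4.709447) = 7.08·10.360918 = 73.355299 m
LSR: p² = d² − 2 + 2cos(α−β) + 2d(sin α + sin β) = 34.035378; p = √p² = 5.833985; φ = atan2(−cos α − cos β, d + sin α + sin β) − atan2(−2, p) = 0.215108 rad; t = (φ − α) mod 2π = 6.091485 rad, q = (φ − β) mod 2π = 4.716166 rad → L = 7.08·(6.091485 + 5.833985 + 4.716166) = 7.08·16.641636 = 117.822784 m
RSL: p² = d² − 2 + 2cos(α−β) − 2d(sin α + sin β) = 7.923663; p = √p² = 2.814900; φ = atan2(cos α + cos β, d − sin α − sin β) − atan2(2, p) = -0.411056 rad; t = (α − φ) mod 2π = 0.817864 rad, q = (β − φ) mod 2π = 2.193183 rad → L = 7.08·(0.817864 + 2.814900 + 2.193183) = 7.08·5.825947 = 41.247703 m
RLR: c = (6 − d² + 2cos(α−β) + 2d(sin α − sin β))/8 = -2.716972, |c| > 1 → infeasible
LRL: c = (6 − d² + 2cos(α−β) − 2d(sin α − sin β))/8 = -1.333674, |c| > 1 → infeasible
Shortest: RSL with L = 41.247703 m ≈ 41.2477 m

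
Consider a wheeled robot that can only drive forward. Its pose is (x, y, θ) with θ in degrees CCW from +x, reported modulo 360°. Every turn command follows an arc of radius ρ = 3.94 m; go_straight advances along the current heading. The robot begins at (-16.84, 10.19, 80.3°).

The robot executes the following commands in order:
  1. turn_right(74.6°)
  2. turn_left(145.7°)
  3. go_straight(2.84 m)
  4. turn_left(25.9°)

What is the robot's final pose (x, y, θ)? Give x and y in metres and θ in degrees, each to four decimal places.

set_pose: (x, y, θ) = (-16.8400, 10.1900, 80.3000°), ρ = 3.94
turn_right(74.6°): centre at ρ to the right, rotate −74.6° → (-13.3476, 13.4467, 5.7000°)
turn_left(145.7°): centre at ρ to the left, rotate +145.7° → (-11.8529, 20.8264, 151.4000°)
go_straight(2.84): x += 2.84·cos θ, y += 2.84·sin θ → (-14.3464, 22.1859, 151.4000°)
turn_left(25.9°): centre at ρ to the left, rotate +25.9° → (-16.0468, 22.6623, 177.3000°)

(-16.0468, 22.6623, 177.3000°)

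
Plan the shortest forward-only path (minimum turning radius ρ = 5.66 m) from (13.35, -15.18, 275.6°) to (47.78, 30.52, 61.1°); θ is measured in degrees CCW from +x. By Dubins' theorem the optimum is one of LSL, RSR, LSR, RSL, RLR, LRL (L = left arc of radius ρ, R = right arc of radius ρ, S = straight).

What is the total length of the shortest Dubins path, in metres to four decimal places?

67.8639 m

Let ψ = atan2(Δy, Δx) = atan2(45.70, 34.43) = 53.0059° be the start→goal bearing.
Normalize: d = |goal − start| / ρ = 57.218134/5.66 = 10.109211, α = (θ_start − ψ) mod 360° = 222.5941° = 3.884999 rad, β = (θ_goal − ψ) mod 360° = 8.0941° = 0.141268 rad.
Common terms: sin α = -0.676800, cos α = -0.736167, sin β = 0.140799, cos β = 0.990038, cos(α−β) = -0.824126, d² = 102.196147. Work in radians in the unit-radius frame; every candidate has L = ρ·(t + p + q).
LSL: p² = 2 + d² − 2cos(α−β) + 2d(sin α − sin β) = 89.313850; p = √p² = 9.450600; φ = atan2(cos β − cos α, d + sin α − sin β) = 0.183687 rad; t = (φ − α) mod 2π = 2.581873 rad, q = (β − φ) mod 2π = 6.240767 rad → L = 5.66·(2.581873 + 9.450600 + 6.240767) = 5.66·18.273240 = 103.426538 m
RSR: p² = 2 + d² − 2cos(α−β) + 2d(sin β − sin α) = 122.374950; p = √p² = 11.062321; φ = atan2(cos α − cos β, d − sin α + sin β) = -0.156684 rad; t = (α − φ) mod 2π = 4.041683 rad, q = (φ − β) mod 2π = 5.985233 rad → L = 5.66·(4.041683 + 11.062321 + 5.985233) = 5.66·21.089238 = 119.365086 m
LSR: p² = d² − 2 + 2cos(α−β) + 2d(sin α + sin β) = 87.710800; p = √p² = 9.365404; φ = atan2(−cos α − cos β, d + sin α + sin β) − atan2(−2, p) = 0.183879 rad; t = (φ − α) mod 2π = 2.582065 rad, q = (φ − β) mod 2π = 0.042611 rad → L = 5.66·(2.582065 + 9.365404 + 0.042611) = 5.66·11.990080 = 67.863854 m
RSL: p² = d² − 2 + 2cos(α−β) − 2d(sin α + sin β) = 109.384990; p = √p² = 10.458728; φ = atan2(cos α + cos β, d − sin α − sin β) − atan2(2, p) = -0.165103 rad; t = (α − φ) mod 2π = 4.050102 rad, q = (β − φ) mod 2π = 0.306371 rad → L = 5.66·(4.050102 + 10.458728 + 0.306371) = 5.66·14.815201 = 83.854039 m
RLR: c = (6 − d² + 2cos(α−β) + 2d(sin α − sin β))/8 = -14.296869, |c| > 1 → infeasible
LRL: c = (6 − d² + 2cos(α−β) − 2d(sin α − sin β))/8 = -10.164231, |c| > 1 → infeasible
Shortest: LSR with L = 67.863854 m ≈ 67.8639 m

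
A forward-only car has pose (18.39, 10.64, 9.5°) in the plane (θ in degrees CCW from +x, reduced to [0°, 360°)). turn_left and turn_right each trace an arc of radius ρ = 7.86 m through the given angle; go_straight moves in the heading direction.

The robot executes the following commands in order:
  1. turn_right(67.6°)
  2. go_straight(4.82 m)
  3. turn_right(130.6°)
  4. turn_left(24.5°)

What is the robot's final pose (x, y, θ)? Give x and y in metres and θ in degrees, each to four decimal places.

set_pose: (x, y, θ) = (18.3900, 10.6400, 9.5000°), ρ = 7.86
turn_right(67.6°): centre at ρ to the right, rotate −67.6° → (26.3602, 7.0413, -58.1000° ≡ 301.9000°)
go_straight(4.82): x += 4.82·cos θ, y += 4.82·sin θ → (28.9073, 2.9493, 301.9000°)
turn_right(130.6°): centre at ρ to the right, rotate −130.6° → (21.0454, -8.9738, 171.3000°)
turn_left(24.5°): centre at ρ to the left, rotate +24.5° → (17.7164, -9.1803, 195.8000°)

(17.7164, -9.1803, 195.8000°)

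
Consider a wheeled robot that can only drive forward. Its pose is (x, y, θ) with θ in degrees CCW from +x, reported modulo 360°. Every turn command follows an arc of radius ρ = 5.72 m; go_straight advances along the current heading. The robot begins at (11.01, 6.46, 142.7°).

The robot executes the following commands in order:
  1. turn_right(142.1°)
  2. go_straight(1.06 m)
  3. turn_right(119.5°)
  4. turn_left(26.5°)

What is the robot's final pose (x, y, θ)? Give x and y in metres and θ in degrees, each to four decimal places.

set_pose: (x, y, θ) = (11.0100, 6.4600, 142.7000°), ρ = 5.72
turn_right(142.1°): centre at ρ to the right, rotate −142.1° → (14.4164, 16.7298, 0.6000°)
go_straight(1.06): x += 1.06·cos θ, y += 1.06·sin θ → (15.4763, 16.7409, 0.6000°)
turn_right(119.5°): centre at ρ to the right, rotate −119.5° → (20.5439, 8.2568, -118.9000° ≡ 241.1000°)
turn_left(26.5°): centre at ρ to the left, rotate +26.5° → (19.8365, 5.7320, 267.6000°)

(19.8365, 5.7320, 267.6000°)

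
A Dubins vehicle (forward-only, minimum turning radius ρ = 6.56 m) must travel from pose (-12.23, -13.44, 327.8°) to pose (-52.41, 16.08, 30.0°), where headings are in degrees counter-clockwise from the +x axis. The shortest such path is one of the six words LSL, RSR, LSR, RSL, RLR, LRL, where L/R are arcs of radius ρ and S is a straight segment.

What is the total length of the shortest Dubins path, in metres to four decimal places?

Let ψ = atan2(Δy, Δx) = atan2(29.52, -40.18) = 143.6955° be the start→goal bearing.
Normalize: d = |goal − start| / ρ = 49.858428/6.56 = 7.600370, α = (θ_start − ψ) mod 360° = 184.1045° = 3.213230 rad, β = (θ_goal − ψ) mod 360° = 246.3045° = 4.298824 rad.
Common terms: sin α = -0.071576, cos α = -0.997435, sin β = -0.915694, cos β = -0.401876, cos(α−β) = 0.466387, d² = 57.765625. Work in radians in the unit-radius frame; every candidate has L = ρ·(t + p + q).
LSL: p² = 2 + d² − 2cos(α−β) + 2d(sin α − sin β) = 71.664076; p = √p² = 8.465464; φ = atan2(cos β − cos α, d + sin α − sin β) = 0.070410 rad; t = (φ − α) mod 2π = 3.140365 rad, q = (β − φ) mod 2π = 4.228415 rad → L = 6.56·(3.140365 + 8.465464 + 4.228415) = 6.56·15.834244 = 103.872640 m
RSR: p² = 2 + d² − 2cos(α−β) + 2d(sin β − sin α) = 46.001627; p = √p² = 6.782450; φ = atan2(cos α − cos β, d − sin α + sin β) = -0.087922 rad; t = (α − φ) mod 2π = 3.301152 rad, q = (φ − β) mod 2π = 1.896439 rad → L = 6.56·(3.301152 + 6.782450 + 1.896439) = 6.56·11.980040 = 78.589065 m
LSR: p² = d² − 2 + 2cos(α−β) + 2d(sin α + sin β) = 41.691166; p = √p² = 6.456870; φ = atan2(−cos α − cos β, d + sin α + sin β) − atan2(−2, p) = 0.508896 rad; t = (φ − α) mod 2π = 3.578852 rad, q = (φ − β) mod 2π = 2.493257 rad → L = 6.56·(3.578852 + 6.456870 + 2.493257) = 6.56·12.528979 = 82.190103 m
RSL: p² = d² − 2 + 2cos(α−β) − 2d(sin α + sin β) = 71.705631; p = √p² = 8.467918; φ = atan2(cos α + cos β, d − sin α − sin β) − atan2(2, p) = -0.393460 rad; t = (α − φ) mod 2π = 3.606690 rad, q = (β − φ) mod 2π = 4.692285 rad → L = 6.56·(3.606690 + 8.467918 + 4.692285) = 6.56·16.766893 = 109.990816 m
RLR: c = (6 − d² + 2cos(α−β) + 2d(sin α − sin β))/8 = -4.750203, |c| > 1 → infeasible
LRL: c = (6 − d² + 2cos(α−β) − 2d(sin α − sin β))/8 = -7.958010, |c| > 1 → infeasible
Shortest: RSR with L = 78.589065 m ≈ 78.5891 m

78.5891 m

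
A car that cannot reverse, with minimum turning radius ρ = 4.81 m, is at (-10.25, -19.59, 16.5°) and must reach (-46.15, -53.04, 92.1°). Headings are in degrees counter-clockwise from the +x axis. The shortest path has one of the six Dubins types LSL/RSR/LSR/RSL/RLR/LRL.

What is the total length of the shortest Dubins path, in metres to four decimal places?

Let ψ = atan2(Δy, Δx) = atan2(-33.45, -35.90) = -137.0233° be the start→goal bearing.
Normalize: d = |goal − start| / ρ = 49.068447/4.81 = 10.201340, α = (θ_start − ψ) mod 360° = 153.5233° = 2.679487 rad, β = (θ_goal − ψ) mod 360° = 229.1233° = 3.998956 rad.
Common terms: sin α = 0.445834, cos α = -0.895116, sin β = -0.756120, cos β = -0.654433, cos(α−β) = 0.248690, d² = 104.067345. Work in radians in the unit-radius frame; every candidate has L = ρ·(t + p + q).
LSL: p² = 2 + d² − 2cos(α−β) + 2d(sin α − sin β) = 130.093038; p = √p² = 11.405834; φ = atan2(cos β − cos α, d + sin α − sin β) = 0.021103 rad; t = (φ − α) mod 2π = 3.624801 rad, q = (β − φ) mod 2π = 3.977853 rad → L = 4.81·(3.624801 + 11.405834 + 3.977853) = 4.81·19.008488 = 91.430826 m
RSR: p² = 2 + d² − 2cos(α−β) + 2d(sin β − sin α) = 81.046892; p = √p² = 9.002605; φ = atan2(cos α − cos β, d − sin α + sin β) = -0.026738 rad; t = (α − φ) mod 2π = 2.706225 rad, q = (φ − β) mod 2π = 2.257491 rad → L = 4.81·(2.706225 + 9.002605 + 2.257491) = 4.81·13.966321 = 67.178005 m
LSR: p² = d² − 2 + 2cos(α−β) + 2d(sin α + sin β) = 96.234059; p = √p² = 9.809896; φ = atan2(−cos α − cos β, d + sin α + sin β) − atan2(−2, p) = 0.356518 rad; t = (φ − α) mod 2π = 3.960216 rad, q = (φ − β) mod 2π = 2.640747 rad → L = 4.81·(3.960216 + 9.809896 + 2.640747) = 4.81·16.410859 = 78.936234 m
RSL: p² = d² − 2 + 2cos(α−β) − 2d(sin α + sin β) = 108.895391; p = √p² = 10.435295; φ = atan2(cos α + cos β, d − sin α − sin β) − atan2(2, p) = -0.335720 rad; t = (α − φ) mod 2π = 3.015207 rad, q = (β − φ) mod 2π = 4.334676 rad → L = 4.81·(3.015207 + 10.435295 + 4.334676) = 4.81·17.785178 = 85.546707 m
RLR: c = (6 − d² + 2cos(α−β) + 2d(sin α − sin β))/8 = -9.130862, |c| > 1 → infeasible
LRL: c = (6 − d² + 2cos(α−β) − 2d(sin α − sin β))/8 = -15.261630, |c| > 1 → infeasible
Shortest: RSR with L = 67.178005 m ≈ 67.1780 m

67.1780 m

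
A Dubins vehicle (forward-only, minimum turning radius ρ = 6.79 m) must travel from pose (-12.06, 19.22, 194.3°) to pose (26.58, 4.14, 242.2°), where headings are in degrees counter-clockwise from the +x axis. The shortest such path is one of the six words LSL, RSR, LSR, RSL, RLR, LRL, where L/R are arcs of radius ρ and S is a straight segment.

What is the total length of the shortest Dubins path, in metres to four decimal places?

65.6766 m

Let ψ = atan2(Δy, Δx) = atan2(-15.08, 38.64) = -21.3192° be the start→goal bearing.
Normalize: d = |goal − start| / ρ = 41.478380/6.79 = 6.108745, α = (θ_start − ψ) mod 360° = 215.6192° = 3.763264 rad, β = (θ_goal − ψ) mod 360° = 263.5192° = 4.599277 rad.
Common terms: sin α = -0.582395, cos α = -0.812906, sin β = -0.993610, cos β = -0.112871, cos(α−β) = 0.670427, d² = 37.316768. Work in radians in the unit-radius frame; every candidate has L = ρ·(t + p + q).
LSL: p² = 2 + d² − 2cos(α−β) + 2d(sin α − sin β) = 42.999927; p = √p² = 6.557433; φ = atan2(cos β − cos α, d + sin α − sin β) = 0.106958 rad; t = (φ − α) mod 2π = 2.626879 rad, q = (β − φ) mod 2π = 4.492319 rad → L = 6.79·(2.626879 + 6.557433 + 4.492319) = 6.79·13.676631 = 92.864324 m
RSR: p² = 2 + d² − 2cos(α−β) + 2d(sin β − sin α) = 32.951903; p = √p² = 5.740375; φ = atan2(cos α − cos β, d − sin α + sin β) = -0.122254 rad; t = (α − φ) mod 2π = 3.885518 rad, q = (φ − β) mod 2π = 1.561655 rad → L = 6.79·(3.885518 + 5.740375 + 1.561655) = 6.79·11.187547 = 75.963447 m
LSR: p² = d² − 2 + 2cos(α−β) + 2d(sin α + sin β) = 17.402800; p = √p² = 4.171666; φ = atan2(−cos α − cos β, d + sin α + sin β) − atan2(−2, p) = 0.648524 rad; t = (φ − α) mod 2π = 3.168444 rad, q = (φ − β) mod 2π = 2.332432 rad → L = 6.79·(3.168444 + 4.171666 + 2.332432) = 6.79·9.672542 = 65.676564 m
RSL: p² = d² − 2 + 2cos(α−β) − 2d(sin α + sin β) = 55.912443; p = √p² = 7.477462; φ = atan2(cos α + cos β, d − sin α − sin β) − atan2(2, p) = -0.381244 rad; t = (α − φ) mod 2π = 4.144509 rad, q = (β − φ) mod 2π = 4.980521 rad → L = 6.79·(4.144509 + 7.477462 + 4.980521) = 6.79·16.602492 = 112.730923 m
RLR: c = (6 − d² + 2cos(α−β) + 2d(sin α − sin β))/8 = -3.118988, |c| > 1 → infeasible
LRL: c = (6 − d² + 2cos(α−β) − 2d(sin α − sin β))/8 = -4.374991, |c| > 1 → infeasible
Shortest: LSR with L = 65.676564 m ≈ 65.6766 m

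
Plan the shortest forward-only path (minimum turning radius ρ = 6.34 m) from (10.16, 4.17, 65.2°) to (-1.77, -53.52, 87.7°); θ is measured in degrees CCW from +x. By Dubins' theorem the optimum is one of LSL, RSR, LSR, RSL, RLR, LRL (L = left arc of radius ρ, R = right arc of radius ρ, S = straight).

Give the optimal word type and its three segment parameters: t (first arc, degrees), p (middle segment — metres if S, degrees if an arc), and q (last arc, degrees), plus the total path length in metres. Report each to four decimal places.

RSR: t = 166.8020°, p = 56.4382 m, q = 170.6980°, L = 93.7839 m

Let ψ = atan2(Δy, Δx) = atan2(-57.69, -11.93) = -101.6838° be the start→goal bearing.
Normalize: d = |goal − start| / ρ = 58.910619/6.34 = 9.291896, α = (θ_start − ψ) mod 360° = 166.8838° = 2.912672 rad, β = (θ_goal − ψ) mod 360° = 189.3838° = 3.305371 rad.
Common terms: sin α = 0.226927, cos α = -0.973912, sin β = -0.163047, cos β = -0.986618, cos(α−β) = 0.923880, d² = 86.339326. Work in radians in the unit-radius frame; every candidate has L = ρ·(t + p + q).
LSL: p² = 2 + d² − 2cos(α−β) + 2d(sin α − sin β) = 93.738756; p = √p² = 9.681878; φ = atan2(cos β − cos α, d + sin α − sin β) = -0.001312 rad; t = (φ − α) mod 2π = 3.369201 rad, q = (β − φ) mod 2π = 3.306683 rad → L = 6.34·(3.369201 + 9.681878 + 3.306683) = 6.34·16.357762 = 103.708212 m
RSR: p² = 2 + d² − 2cos(α−β) + 2d(sin β − sin α) = 79.244377; p = √p² = 8.901931; φ = atan2(cos α − cos β, d − sin α + sin β) = 0.001427 rad; t = (α − φ) mod 2π = 2.911244 rad, q = (φ − β) mod 2π = 2.979242 rad → L = 6.34·(2.911244 + 8.901931 + 2.979242) = 6.34·14.792417 = 93.783926 m
LSR: p² = d² − 2 + 2cos(α−β) + 2d(sin α + sin β) = 87.374220; p = √p² = 9.347418; φ = atan2(−cos α − cos β, d + sin α + sin β) − atan2(−2, p) = 0.417349 rad; t = (φ − α) mod 2π = 3.787862 rad, q = (φ − β) mod 2π = 3.395163 rad → L = 6.34·(3.787862 + 9.347418 + 3.395163) = 6.34·16.530443 = 104.803011 m
RSL: p² = d² − 2 + 2cos(α−β) − 2d(sin α + sin β) = 84.999949; p = √p² = 9.219542; φ = atan2(cos α + cos β, d − sin α − sin β) − atan2(2, p) = -0.422962 rad; t = (α − φ) mod 2π = 3.335634 rad, q = (β − φ) mod 2π = 3.728333 rad → L = 6.34·(3.335634 + 9.219542 + 3.728333) = 6.34·16.283508 = 103.237442 m
RLR: c = (6 − d² + 2cos(α−β) + 2d(sin α − sin β))/8 = -8.905547, |c| > 1 → infeasible
LRL: c = (6 − d² + 2cos(α−β) − 2d(sin α − sin β))/8 = -10.717345, |c| > 1 → infeasible
Shortest: RSR with L = 93.783926 m ≈ 93.7839 m
Convert RSR to answer units (arcs ×180/π): t = 2.911244·180/π = 166.8020°, p = ρ·p = 6.34·8.901931 = 56.4382 m, q = 2.979242·180/π = 170.6980°, L = 93.7839 m.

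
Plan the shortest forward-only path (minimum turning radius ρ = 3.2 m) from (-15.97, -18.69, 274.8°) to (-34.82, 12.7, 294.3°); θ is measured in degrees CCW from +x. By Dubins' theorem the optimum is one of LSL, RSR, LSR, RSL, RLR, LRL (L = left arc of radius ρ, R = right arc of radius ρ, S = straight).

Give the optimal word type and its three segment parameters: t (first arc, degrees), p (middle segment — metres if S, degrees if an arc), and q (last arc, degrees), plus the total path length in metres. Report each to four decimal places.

RSR: t = 153.3209°, p = 35.5767 m, q = 187.1791°, L = 54.5938 m

Let ψ = atan2(Δy, Δx) = atan2(31.39, -18.85) = 120.9852° be the start→goal bearing.
Normalize: d = |goal − start| / ρ = 36.614950/3.2 = 11.442172, α = (θ_start − ψ) mod 360° = 153.8148° = 2.684574 rad, β = (θ_goal − ψ) mod 360° = 173.3148° = 3.024913 rad.
Common terms: sin α = 0.441274, cos α = -0.897372, sin β = 0.116415, cos β = -0.993201, cos(α−β) = 0.942641, d² = 130.923301. Work in radians in the unit-radius frame; every candidate has L = ρ·(t + p + q).
LSL: p² = 2 + d² − 2cos(α−β) + 2d(sin α − sin β) = 138.472222; p = √p² = 11.767422; φ = atan2(cos β − cos α, d + sin α − sin β) = -0.008144 rad; t = (φ − α) mod 2π = 3.590467 rad, q = (β − φ) mod 2π = 3.033057 rad → L = 3.2·(3.590467 + 11.767422 + 3.033057) = 3.2·18.390947 = 58.851029 m
RSR: p² = 2 + d² − 2cos(α−β) + 2d(sin β − sin α) = 123.603814; p = √p² = 11.117725; φ = atan2(cos α − cos β, d − sin α + sin β) = 0.008620 rad; t = (α − φ) mod 2π = 2.675955 rad, q = (φ − β) mod 2π = 3.266891 rad → L = 3.2·(2.675955 + 11.117725 + 3.266891) = 3.2·17.060571 = 54.593828 m
LSR: p² = d² − 2 + 2cos(α−β) + 2d(sin α + sin β) = 143.570933; p = √p² = 11.982109; φ = atan2(−cos α − cos β, d + sin α + sin β) − atan2(−2, p) = 0.321656 rad; t = (φ − α) mod 2π = 3.920267 rad, q = (φ − β) mod 2π = 3.579928 rad → L = 3.2·(3.920267 + 11.982109 + 3.579928) = 3.2·19.482304 = 62.343371 m
RSL: p² = d² − 2 + 2cos(α−β) − 2d(sin α + sin β) = 118.046234; p = √p² = 10.864908; φ = atan2(cos α + cos β, d − sin α − sin β) − atan2(2, p) = -0.354019 rad; t = (α − φ) mod 2π = 3.038594 rad, q = (β − φ) mod 2π = 3.378933 rad → L = 3.2·(3.038594 + 10.864908 + 3.378933) = 3.2·17.282435 = 55.303792 m
RLR: c = (6 − d² + 2cos(α−β) + 2d(sin α − sin β))/8 = -14.450477, |c| > 1 → infeasible
LRL: c = (6 − d² + 2cos(α−β) − 2d(sin α − sin β))/8 = -16.309028, |c| > 1 → infeasible
Shortest: RSR with L = 54.593828 m ≈ 54.5938 m
Convert RSR to answer units (arcs ×180/π): t = 2.675955·180/π = 153.3209°, p = ρ·p = 3.2·11.117725 = 35.5767 m, q = 3.266891·180/π = 187.1791°, L = 54.5938 m.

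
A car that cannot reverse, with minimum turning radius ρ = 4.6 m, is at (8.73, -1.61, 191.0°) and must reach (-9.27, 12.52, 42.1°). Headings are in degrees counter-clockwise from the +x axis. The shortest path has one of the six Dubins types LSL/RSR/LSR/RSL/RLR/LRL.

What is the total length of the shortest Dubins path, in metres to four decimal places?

Let ψ = atan2(Δy, Δx) = atan2(14.13, -18.00) = 141.8681° be the start→goal bearing.
Normalize: d = |goal − start| / ρ = 22.883551/4.6 = 4.974685, α = (θ_start − ψ) mod 360° = 49.1319° = 0.857514 rad, β = (θ_goal − ψ) mod 360° = 260.2319° = 4.541904 rad.
Common terms: sin α = 0.756218, cos α = 0.654320, sin β = -0.985503, cos β = -0.169661, cos(α−β) = -0.856267, d² = 24.747491. Work in radians in the unit-radius frame; every candidate has L = ρ·(t + p + q).
LSL: p² = 2 + d² − 2cos(α−β) + 2d(sin α − sin β) = 45.789047; p = √p² = 6.766760; φ = atan2(cos β − cos α, d + sin α − sin β) = -0.122072 rad; t = (φ − α) mod 2π = 5.303600 rad, q = (β − φ) mod 2π = 4.663975 rad → L = 4.6·(5.303600 + 6.766760 + 4.663975) = 4.6·16.734336 = 76.977945 m
RSR: p² = 2 + d² − 2cos(α−β) + 2d(sin β − sin α) = 11.131002; p = √p² = 3.336316; φ = atan2(cos α − cos β, d − sin α + sin β) = 0.249555 rad; t = (α − φ) mod 2π = 0.607958 rad, q = (φ − β) mod 2π = 1.990837 rad → L = 4.6·(0.607958 + 3.336316 + 1.990837) = 4.6·5.935111 = 27.301510 m
LSR: p² = d² − 2 + 2cos(α−β) + 2d(sin α + sin β) = 18.753720; p = √p² = 4.330557; φ = atan2(−cos α − cos β, d + sin α + sin β) − atan2(−2, p) = 0.330872 rad; t = (φ − α) mod 2π = 5.756544 rad, q = (φ − β) mod 2π = 2.072154 rad → L = 4.6·(5.756544 + 4.330557 + 2.072154) = 4.6·12.159254 = 55.932570 m
RSL: p² = d² − 2 + 2cos(α−β) − 2d(sin α + sin β) = 23.316193; p = √p² = 4.828684; φ = atan2(cos α + cos β, d − sin α − sin β) − atan2(2, p) = -0.299816 rad; t = (α − φ) mod 2π = 1.157329 rad, q = (β − φ) mod 2π = 4.841719 rad → L = 4.6·(1.157329 + 4.828684 + 4.841719) = 4.6·10.827733 = 49.807571 m
RLR: c = (6 − d² + 2cos(α−β) + 2d(sin α − sin β))/8 = -0.391375; p = 2π − arccos c = 4.310263 rad; φ = atan2(cos α − cos β, d − sin α + sin β) = 0.249555 rad; t = (α − φ + p/2) mod 2π = 2.763090 rad, q = (α − β − t + p) mod 2π = 4.145969 rad → L = 4.6·(2.763090 + 4.310263 + 4.145969) = 4.6·11.219322 = 51.608881 m
LRL: c = (6 − d² + 2cos(α−β) − 2d(sin α − sin β))/8 = -4.723631, |c| > 1 → infeasible
Shortest: RSR with L = 27.301510 m ≈ 27.3015 m

27.3015 m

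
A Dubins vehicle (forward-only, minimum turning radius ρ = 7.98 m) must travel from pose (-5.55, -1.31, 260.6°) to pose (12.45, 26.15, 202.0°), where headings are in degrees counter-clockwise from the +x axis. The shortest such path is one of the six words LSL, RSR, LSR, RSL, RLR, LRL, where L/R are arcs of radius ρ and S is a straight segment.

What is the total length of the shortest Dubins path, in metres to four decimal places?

67.0477 m

Let ψ = atan2(Δy, Δx) = atan2(27.46, 18.00) = 56.7552° be the start→goal bearing.
Normalize: d = |goal − start| / ρ = 32.833696/7.98 = 4.114498, α = (θ_start − ψ) mod 360° = 203.8448° = 3.557763 rad, β = (θ_goal − ψ) mod 360° = 145.2448° = 2.535000 rad.
Common terms: sin α = -0.404261, cos α = -0.914644, sin β = 0.570071, cos β = -0.821595, cos(α−β) = 0.521010, d² = 16.929096. Work in radians in the unit-radius frame; every candidate has L = ρ·(t + p + q).
LSL: p² = 2 + d² − 2cos(α−β) + 2d(sin α − sin β) = 9.869303; p = √p² = 3.141545; φ = atan2(cos β − cos α, d + sin α − sin β) = 0.029623 rad; t = (φ − α) mod 2π = 2.755046 rad, q = (β − φ) mod 2π = 2.505377 rad → L = 7.98·(2.755046 + 3.141545 + 2.505377) = 7.98·8.401967 = 67.047697 m
RSR: p² = 2 + d² − 2cos(α−β) + 2d(sin β − sin α) = 25.904851; p = √p² = 5.089681; φ = atan2(cos α − cos β, d − sin α + sin β) = -0.018283 rad; t = (α − φ) mod 2π = 3.576046 rad, q = (φ − β) mod 2π = 3.729903 rad → L = 7.98·(3.576046 + 5.089681 + 3.729903) = 7.98·12.395629 = 98.917120 m
LSR: p² = d² − 2 + 2cos(α−β) + 2d(sin α + sin β) = 17.335572; p = √p² = 4.163601; φ = atan2(−cos α − cos β, d + sin α + sin β) − atan2(−2, p) = 0.833161 rad; t = (φ − α) mod 2π = 3.558583 rad, q = (φ − β) mod 2π = 4.581346 rad → L = 7.98·(3.558583 + 4.163601 + 4.581346) = 7.98·12.303531 = 98.182175 m
RSL: p² = d² − 2 + 2cos(α−β) − 2d(sin α + sin β) = 14.606659; p = √p² = 3.821866; φ = atan2(cos α + cos β, d − sin α − sin β) − atan2(2, p) = -0.896373 rad; t = (α − φ) mod 2π = 4.454136 rad, q = (β − φ) mod 2π = 3.431373 rad → L = 7.98·(4.454136 + 3.821866 + 3.431373) = 7.98·11.707374 = 93.424846 m
RLR: c = (6 − d² + 2cos(α−β) + 2d(sin α − sin β))/8 = -2.238106, |c| > 1 → infeasible
LRL: c = (6 − d² + 2cos(α−β) − 2d(sin α − sin β))/8 = -0.233663; p = 2π − arccos c = 4.476546 rad; φ = atan2(cos β − cos α, d + sin α − sin β) = 0.029623 rad; t = (φ − α + p/2) mod 2π = 4.993318 rad, q = (β − α − t + p) mod 2π = 4.743650 rad → L = 7.98·(4.993318 + 4.476546 + 4.743650) = 7.98·14.213514 = 113.423843 m
Shortest: LSL with L = 67.047697 m ≈ 67.0477 m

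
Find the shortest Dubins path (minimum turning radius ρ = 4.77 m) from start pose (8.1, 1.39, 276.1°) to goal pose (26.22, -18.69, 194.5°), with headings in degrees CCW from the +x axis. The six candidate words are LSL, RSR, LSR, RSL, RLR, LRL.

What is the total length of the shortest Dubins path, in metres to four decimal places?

Let ψ = atan2(Δy, Δx) = atan2(-20.08, 18.12) = -47.9372° be the start→goal bearing.
Normalize: d = |goal − start| / ρ = 27.047011/4.77 = 5.670233, α = (θ_start − ψ) mod 360° = 324.0372° = 5.655516 rad, β = (θ_goal − ψ) mod 360° = 242.4372° = 4.231328 rad.
Common terms: sin α = -0.587260, cos α = 0.809399, sin β = -0.886504, cos β = -0.462720, cos(α−β) = 0.146083, d² = 32.151541. Work in radians in the unit-radius frame; every candidate has L = ρ·(t + p + q).
LSL: p² = 2 + d² − 2cos(α−β) + 2d(sin α − sin β) = 37.252947; p = √p² = 6.103519; φ = atan2(cos β − cos α, d + sin α − sin β) = -0.209963 rad; t = (φ − α) mod 2π = 0.417706 rad, q = (β − φ) mod 2π = 4.441291 rad → L = 4.77·(0.417706 + 6.103519 + 4.441291) = 4.77·10.962516 = 52.291201 m
RSR: p² = 2 + d² − 2cos(α−β) + 2d(sin β − sin α) = 30.465803; p = √p² = 5.519584; φ = atan2(cos α − cos β, d − sin α + sin β) = 0.232564 rad; t = (α − φ) mod 2π = 5.422952 rad, q = (φ − β) mod 2π = 2.284422 rad → L = 4.77·(5.422952 + 5.519584 + 2.284422) = 4.77·13.226958 = 63.092588 m
LSR: p² = d² − 2 + 2cos(α−β) + 2d(sin α + sin β) = 13.730537; p = √p² = 3.705474; φ = atan2(−cos α − cos β, d + sin α + sin β) − atan2(−2, p) = 0.412509 rad; t = (φ − α) mod 2π = 1.040178 rad, q = (φ − β) mod 2π = 2.464367 rad → L = 4.77·(1.040178 + 3.705474 + 2.464367) = 4.77·7.210018 = 34.391788 m
RSL: p² = d² − 2 + 2cos(α−β) − 2d(sin α + sin β) = 47.156878; p = √p² = 6.867087; φ = atan2(cos α + cos β, d − sin α − sin β) − atan2(2, p) = -0.234916 rad; t = (α − φ) mod 2π = 5.890432 rad, q = (β − φ) mod 2π = 4.466243 rad → L = 4.77·(5.890432 + 6.867087 + 4.466243) = 4.77·17.223762 = 82.157343 m
RLR: c = (6 − d² + 2cos(α−β) + 2d(sin α − sin β))/8 = -2.808225, |c| > 1 → infeasible
LRL: c = (6 − d² + 2cos(α−β) − 2d(sin α − sin β))/8 = -3.656618, |c| > 1 → infeasible
Shortest: LSR with L = 34.391788 m ≈ 34.3918 m

34.3918 m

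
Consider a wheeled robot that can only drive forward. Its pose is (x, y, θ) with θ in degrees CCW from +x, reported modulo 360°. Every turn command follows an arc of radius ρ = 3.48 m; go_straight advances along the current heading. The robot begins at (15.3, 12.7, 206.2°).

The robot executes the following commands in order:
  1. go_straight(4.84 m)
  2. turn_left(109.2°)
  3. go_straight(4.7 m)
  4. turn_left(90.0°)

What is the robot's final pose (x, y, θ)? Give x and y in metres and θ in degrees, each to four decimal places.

set_pose: (x, y, θ) = (15.3000, 12.7000, 206.2000°), ρ = 3.48
go_straight(4.84): x += 4.84·cos θ, y += 4.84·sin θ → (10.9573, 10.5631, 206.2000°)
turn_left(109.2°): centre at ρ to the left, rotate +109.2° → (10.0502, 4.9628, 315.4000°)
go_straight(4.7): x += 4.7·cos θ, y += 4.7·sin θ → (13.3967, 1.6627, 315.4000°)
turn_left(90.0°): centre at ρ to the left, rotate +90.0° → (18.3181, 1.6970, 405.4000° ≡ 45.4000°)

(18.3181, 1.6970, 45.4000°)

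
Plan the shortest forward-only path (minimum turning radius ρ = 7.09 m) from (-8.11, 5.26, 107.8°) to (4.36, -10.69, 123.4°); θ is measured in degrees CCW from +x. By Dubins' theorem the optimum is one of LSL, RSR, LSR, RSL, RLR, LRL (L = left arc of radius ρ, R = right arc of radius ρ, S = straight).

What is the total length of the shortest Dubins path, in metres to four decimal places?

Let ψ = atan2(Δy, Δx) = atan2(-15.95, 12.47) = -51.9811° be the start→goal bearing.
Normalize: d = |goal − start| / ρ = 20.246071/7.09 = 2.855581, α = (θ_start − ψ) mod 360° = 159.7811° = 2.788706 rad, β = (θ_goal − ψ) mod 360° = 175.3811° = 3.060977 rad.
Common terms: sin α = 0.345608, cos α = -0.938379, sin β = 0.080528, cos β = -0.996752, cos(α−β) = 0.963163, d² = 8.154344. Work in radians in the unit-radius frame; every candidate has L = ρ·(t + p + q).
LSL: p² = 2 + d² − 2cos(α−β) + 2d(sin α − sin β) = 9.741934; p = √p² = 3.121207; φ = atan2(cos β − cos α, d + sin α − sin β) = -0.018703 rad; t = (φ − α) mod 2π = 3.475776 rad, q = (β − φ) mod 2π = 3.079680 rad → L = 7.09·(3.475776 + 3.121207 + 3.079680) = 7.09·9.676664 = 68.607547 m
RSR: p² = 2 + d² − 2cos(α−β) + 2d(sin β − sin α) = 6.714104; p = √p² = 2.591159; φ = atan2(cos α − cos β, d − sin α + sin β) = 0.022530 rad; t = (α − φ) mod 2π = 2.766176 rad, q = (φ − β) mod 2π = 3.244738 rad → L = 7.09·(2.766176 + 2.591159 + 3.244738) = 7.09·8.602073 = 60.988696 m
LSR: p² = d² − 2 + 2cos(α−β) + 2d(sin α + sin β) = 10.514407; p = √p² = 3.242593; φ = atan2(−cos α − cos β, d + sin α + sin β) − atan2(−2, p) = 1.085463 rad; t = (φ − α) mod 2π = 4.579943 rad, q = (φ − β) mod 2π = 4.307672 rad → L = 7.09·(4.579943 + 3.242593 + 4.307672) = 7.09·12.130207 = 86.003171 m
RSL: p² = d² − 2 + 2cos(α−β) − 2d(sin α + sin β) = 5.646932; p = √p² = 2.376327; φ = atan2(cos α + cos β, d − sin α − sin β) − atan2(2, p) = -1.372241 rad; t = (α − φ) mod 2π = 4.160946 rad, q = (β − φ) mod 2π = 4.433217 rad → L = 7.09·(4.160946 + 2.376327 + 4.433217) = 7.09·10.970491 = 77.780781 m
RLR: c = (6 − d² + 2cos(α−β) + 2d(sin α − sin β))/8 = 0.160737; p = 2π − arccos c = 4.873826 rad; φ = atan2(cos α − cos β, d − sin α + sin β) = 0.022530 rad; t = (α − φ + p/2) mod 2π = 5.203089 rad, q = (α − β − t + p) mod 2π = 5.681651 rad → L = 7.09·(5.203089 + 4.873826 + 5.681651) = 7.09·15.758566 = 111.728236 m
LRL: c = (6 − d² + 2cos(α−β) − 2d(sin α − sin β))/8 = -0.217742; p = 2π − arccos c = 4.492889 rad; φ = atan2(cos β − cos α, d + sin α − sin β) = -0.018703 rad; t = (φ − α + p/2) mod 2π = 5.722221 rad, q = (β − α − t + p) mod 2π = 5.326125 rad → L = 7.09·(5.722221 + 4.492889 + 5.326125) = 7.09·15.541234 = 110.187352 m
Shortest: RSR with L = 60.988696 m ≈ 60.9887 m

60.9887 m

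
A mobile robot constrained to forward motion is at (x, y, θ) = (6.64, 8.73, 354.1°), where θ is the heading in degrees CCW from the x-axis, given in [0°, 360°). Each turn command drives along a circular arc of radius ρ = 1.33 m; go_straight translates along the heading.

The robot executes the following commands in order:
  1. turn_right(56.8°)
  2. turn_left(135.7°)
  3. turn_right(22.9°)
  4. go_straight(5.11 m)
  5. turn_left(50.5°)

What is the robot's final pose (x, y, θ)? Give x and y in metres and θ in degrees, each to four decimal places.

(13.9552, 13.7205, 100.6000°)

set_pose: (x, y, θ) = (6.6400, 8.7300, 354.1000°), ρ = 1.33
turn_right(56.8°): centre at ρ to the right, rotate −56.8° → (7.6851, 8.0170, 297.3000°)
turn_left(135.7°): centre at ρ to the left, rotate +135.7° → (10.1389, 8.2382, 433.0000° ≡ 73.0000°)
turn_right(22.9°): centre at ρ to the right, rotate −22.9° → (10.3904, 8.7025, 50.1000°)
go_straight(5.11): x += 5.11·cos θ, y += 5.11·sin θ → (13.6683, 12.6227, 50.1000°)
turn_left(50.5°): centre at ρ to the left, rotate +50.5° → (13.9552, 13.7205, 100.6000°)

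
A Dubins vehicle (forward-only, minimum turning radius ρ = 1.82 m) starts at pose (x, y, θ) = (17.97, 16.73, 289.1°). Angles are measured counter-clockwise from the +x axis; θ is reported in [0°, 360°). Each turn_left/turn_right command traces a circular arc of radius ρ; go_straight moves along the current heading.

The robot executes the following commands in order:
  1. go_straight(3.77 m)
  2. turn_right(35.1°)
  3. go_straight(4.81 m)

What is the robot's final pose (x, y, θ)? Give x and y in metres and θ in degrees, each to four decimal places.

set_pose: (x, y, θ) = (17.9700, 16.7300, 289.1000°), ρ = 1.82
go_straight(3.77): x += 3.77·cos θ, y += 3.77·sin θ → (19.2036, 13.1675, 289.1000°)
turn_right(35.1°): centre at ρ to the right, rotate −35.1° → (19.2333, 12.0703, 254.0000°)
go_straight(4.81): x += 4.81·cos θ, y += 4.81·sin θ → (17.9075, 7.4467, 254.0000°)

(17.9075, 7.4467, 254.0000°)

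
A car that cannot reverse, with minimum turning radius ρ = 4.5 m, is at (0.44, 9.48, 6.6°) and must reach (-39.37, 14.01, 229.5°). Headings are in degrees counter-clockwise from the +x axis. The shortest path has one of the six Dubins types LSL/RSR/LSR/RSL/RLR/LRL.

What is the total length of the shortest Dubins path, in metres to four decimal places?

53.4915 m

Let ψ = atan2(Δy, Δx) = atan2(4.53, -39.81) = 173.5082° be the start→goal bearing.
Normalize: d = |goal − start| / ρ = 40.066907/4.5 = 8.903757, α = (θ_start − ψ) mod 360° = 193.0918° = 3.370088 rad, β = (θ_goal − ψ) mod 360° = 55.9918° = 0.977241 rad.
Common terms: sin α = -0.226512, cos α = -0.974008, sin β = 0.828957, cos β = 0.559312, cos(α−β) = -0.732543, d² = 79.276889. Work in radians in the unit-radius frame; every candidate has L = ρ·(t + p + q).
LSL: p² = 2 + d² − 2cos(α−β) + 2d(sin α − sin β) = 63.946691; p = √p² = 7.996668; φ = atan2(cos β − cos α, d + sin α − sin β) = 0.192940 rad; t = (φ − α) mod 2π = 3.106037 rad, q = (β − φ) mod 2π = 0.784301 rad → L = 4.5·(3.106037 + 7.996668 + 0.784301) = 4.5·11.887006 = 53.491529 m
RSR: p² = 2 + d² − 2cos(α−β) + 2d(sin β − sin α) = 101.537258; p = √p² = 10.076570; φ = atan2(cos α − cos β, d − sin α + sin β) = -0.152760 rad; t = (α − φ) mod 2π = 3.522848 rad, q = (φ − β) mod 2π = 5.153184 rad → L = 4.5·(3.522848 + 10.076570 + 5.153184) = 4.5·18.752601 = 84.386707 m
LSR: p² = d² − 2 + 2cos(α−β) + 2d(sin α + sin β) = 86.539863; p = √p² = 9.302680; φ = atan2(−cos α − cos β, d + sin α + sin β) − atan2(−2, p) = 0.255364 rad; t = (φ − α) mod 2π = 3.168462 rad, q = (φ − β) mod 2π = 5.561309 rad → L = 4.5·(3.168462 + 9.302680 + 5.561309) = 4.5·18.032451 = 81.146031 m
RSL: p² = d² − 2 + 2cos(α−β) − 2d(sin α + sin β) = 65.083743; p = √p² = 8.067450; φ = atan2(cos α + cos β, d − sin α − sin β) − atan2(2, p) = -0.292925 rad; t = (α − φ) mod 2π = 3.663012 rad, q = (β − φ) mod 2π = 1.270166 rad → L = 4.5·(3.663012 + 8.067450 + 1.270166) = 4.5·13.000627 = 58.502823 m
RLR: c = (6 − d² + 2cos(α−β) + 2d(sin α − sin β))/8 = -11.692157, |c| > 1 → infeasible
LRL: c = (6 − d² + 2cos(α−β) − 2d(sin α − sin β))/8 = -6.993336, |c| > 1 → infeasible
Shortest: LSL with L = 53.491529 m ≈ 53.4915 m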